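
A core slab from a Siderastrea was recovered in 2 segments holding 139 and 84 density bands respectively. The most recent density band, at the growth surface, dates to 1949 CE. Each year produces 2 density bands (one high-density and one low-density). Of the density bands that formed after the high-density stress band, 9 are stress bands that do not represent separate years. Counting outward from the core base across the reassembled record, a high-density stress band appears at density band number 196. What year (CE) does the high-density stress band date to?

1940 CE

Total density bands = 139 + 84 = 223.
Between density band 196 and the growth surface there are 223 − 196 = 27 density bands.
Removing the 9 false density bands leaves 27 − 9 = 18 true density bands beyond the high-density stress band.
With 2 density bands per year, 18 / 2 = 9 years.
1949 − 9 = 1940 CE.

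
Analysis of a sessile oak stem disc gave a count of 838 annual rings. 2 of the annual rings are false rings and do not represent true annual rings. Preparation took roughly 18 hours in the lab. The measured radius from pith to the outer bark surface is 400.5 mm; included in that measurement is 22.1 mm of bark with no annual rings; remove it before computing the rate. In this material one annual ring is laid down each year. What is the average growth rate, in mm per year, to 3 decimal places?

After corrections the count is 838 − 2 = 836 annual rings.
Net length = 400.5 − 22.1 = 378.4 mm.
Extension rate ≈ 378.4 / 836 = 0.453 mm per year.

0.453 mm per year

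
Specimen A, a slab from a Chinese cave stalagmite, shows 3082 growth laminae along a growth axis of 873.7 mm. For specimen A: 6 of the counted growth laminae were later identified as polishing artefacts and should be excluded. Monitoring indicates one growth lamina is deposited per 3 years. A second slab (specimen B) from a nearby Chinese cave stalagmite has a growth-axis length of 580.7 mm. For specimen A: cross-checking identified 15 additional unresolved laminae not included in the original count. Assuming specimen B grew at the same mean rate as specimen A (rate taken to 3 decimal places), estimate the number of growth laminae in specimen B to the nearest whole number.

Specimen A: after corrections the count is 3082 − 6 + 15 = 3091 growth laminae.
Specimen A: at 3 years per growth lamina, 3091 × 3 = 9273 years.
A: Mean rate = 873.7 mm / 9273 years ≈ 0.094 mm/year.
B spans 580.7 / 0.094 = 6177.66 years; at 3 years per growth lamina that is 6177.66 / 3 ≈ 2059 growth laminae.

2059 growth laminae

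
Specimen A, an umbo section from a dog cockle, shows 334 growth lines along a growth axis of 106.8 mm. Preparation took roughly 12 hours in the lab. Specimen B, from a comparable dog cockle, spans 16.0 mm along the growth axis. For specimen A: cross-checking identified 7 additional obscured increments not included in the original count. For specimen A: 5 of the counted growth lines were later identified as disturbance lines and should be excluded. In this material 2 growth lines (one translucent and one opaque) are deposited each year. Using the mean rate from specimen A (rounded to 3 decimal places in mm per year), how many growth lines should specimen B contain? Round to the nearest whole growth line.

Specimen A: true growth line count = 334 − 5 + 7 = 336.
Specimen A: 336 growth lines at 2 per year is 336 / 2 = 168 years.
A: 106.8 mm over 168 years gives 106.8 / 168 ≈ 0.636 mm/yr.
For B, 16.0 / 0.636 = 25.16 years; at 2 growth lines per year that is 25.16 × 2 ≈ 50 growth lines.

50 growth lines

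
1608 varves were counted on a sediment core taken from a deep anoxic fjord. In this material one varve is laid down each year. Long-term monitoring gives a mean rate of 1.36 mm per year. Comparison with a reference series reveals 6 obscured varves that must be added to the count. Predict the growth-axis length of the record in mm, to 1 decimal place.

2195.0 mm

Correcting the raw count gives 1608 + 6 = 1614 true varves.
1614 years at 1.36 mm/year gives 1.36 × 1614 = 2195.0 mm.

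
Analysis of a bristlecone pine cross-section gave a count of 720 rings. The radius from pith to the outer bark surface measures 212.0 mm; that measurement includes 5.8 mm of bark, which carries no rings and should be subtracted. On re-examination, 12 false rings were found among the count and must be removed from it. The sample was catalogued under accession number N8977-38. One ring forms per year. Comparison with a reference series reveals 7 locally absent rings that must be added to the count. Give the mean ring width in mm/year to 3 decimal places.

Adjusted count: 720 − 12 + 7 = 715 rings.
Net length = 212.0 − 5.8 = 206.2 mm.
206.2 mm over 715 years gives 206.2 / 715 ≈ 0.288 mm/year.

0.288 mm/year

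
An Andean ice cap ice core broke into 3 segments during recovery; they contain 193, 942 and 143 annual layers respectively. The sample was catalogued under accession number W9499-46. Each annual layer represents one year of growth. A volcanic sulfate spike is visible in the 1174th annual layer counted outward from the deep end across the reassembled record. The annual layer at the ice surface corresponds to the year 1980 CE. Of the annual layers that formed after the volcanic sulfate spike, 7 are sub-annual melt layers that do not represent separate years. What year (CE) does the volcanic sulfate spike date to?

1883 CE

Total annual layers = 193 + 942 + 143 = 1278.
The volcanic sulfate spike sits at annual layer 1174 from the deep end, so 1278 − 1174 = 104 annual layers formed after it.
104 − 7 false = 97 true annual layers after the volcanic sulfate spike.
Counting back 97 years from 1980 CE places the volcanic sulfate spike in 1980 − 97 = 1883 CE.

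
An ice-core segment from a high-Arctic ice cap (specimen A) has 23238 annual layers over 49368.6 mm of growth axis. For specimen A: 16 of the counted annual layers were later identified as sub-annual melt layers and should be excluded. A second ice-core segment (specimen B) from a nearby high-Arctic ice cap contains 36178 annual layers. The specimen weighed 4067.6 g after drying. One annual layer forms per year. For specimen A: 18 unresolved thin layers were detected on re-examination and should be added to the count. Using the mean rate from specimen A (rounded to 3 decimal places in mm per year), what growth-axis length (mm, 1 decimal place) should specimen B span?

Specimen A: after corrections the count is 23238 − 16 + 18 = 23240 annual layers.
A: Extension rate ≈ 49368.6 / 23240 = 2.124 mm/yr.
B's length ≈ 2.124 × 36178 = 76842.1 mm.

76842.1 mm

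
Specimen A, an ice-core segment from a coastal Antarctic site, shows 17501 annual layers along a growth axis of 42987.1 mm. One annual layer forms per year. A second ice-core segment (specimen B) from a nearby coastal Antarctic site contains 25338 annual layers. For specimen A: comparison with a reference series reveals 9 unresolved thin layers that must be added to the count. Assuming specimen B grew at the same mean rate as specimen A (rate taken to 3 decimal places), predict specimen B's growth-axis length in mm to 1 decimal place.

62204.8 mm

Specimen A: adjusted count: 17501 + 9 = 17510 annual layers.
A: 42987.1 mm over 17510 years gives 42987.1 / 17510 ≈ 2.455 mm/yr.
B's length ≈ 2.455 × 25338 = 62204.8 mm.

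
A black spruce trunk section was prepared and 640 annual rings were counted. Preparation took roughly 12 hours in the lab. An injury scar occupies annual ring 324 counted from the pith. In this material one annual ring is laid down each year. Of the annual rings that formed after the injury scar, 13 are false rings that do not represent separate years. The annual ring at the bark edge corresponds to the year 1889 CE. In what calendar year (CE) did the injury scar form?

The injury scar sits at annual ring 324 from the pith, so 640 − 324 = 316 annual rings formed after it.
Removing the 13 false annual rings leaves 316 − 13 = 303 true annual rings beyond the injury scar.
1889 − 303 = 1586 CE.

1586 CE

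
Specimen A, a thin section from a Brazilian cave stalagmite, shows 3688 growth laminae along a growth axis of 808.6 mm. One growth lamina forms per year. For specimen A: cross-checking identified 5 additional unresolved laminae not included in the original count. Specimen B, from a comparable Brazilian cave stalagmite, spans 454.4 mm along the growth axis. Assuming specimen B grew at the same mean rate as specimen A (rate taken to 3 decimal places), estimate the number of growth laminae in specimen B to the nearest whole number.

Specimen A: after corrections the count is 3688 + 5 = 3693 growth laminae.
A: Mean rate = 808.6 mm / 3693 years ≈ 0.219 mm per year.
B spans 454.4 / 0.219 = 2074.89 years ≈ 2075 growth laminae.

2075 growth laminae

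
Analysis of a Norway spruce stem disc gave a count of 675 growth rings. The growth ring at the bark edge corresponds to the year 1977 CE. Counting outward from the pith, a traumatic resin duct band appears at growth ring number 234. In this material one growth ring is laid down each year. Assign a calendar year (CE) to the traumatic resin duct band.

675 − 234 = 441 growth rings lie beyond the traumatic resin duct band toward the bark edge.
1977 − 441 = 1536 CE.

1536 CE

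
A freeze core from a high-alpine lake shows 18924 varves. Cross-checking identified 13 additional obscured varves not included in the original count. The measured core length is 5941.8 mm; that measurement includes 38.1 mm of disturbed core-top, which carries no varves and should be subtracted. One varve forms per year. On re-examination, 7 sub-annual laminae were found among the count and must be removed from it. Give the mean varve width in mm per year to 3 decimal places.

0.312 mm per year

After corrections the count is 18924 − 7 + 13 = 18930 varves.
The growth record spans 5941.8 − 38.1 = 5903.7 mm.
Extension rate ≈ 5903.7 / 18930 = 0.312 mm per year.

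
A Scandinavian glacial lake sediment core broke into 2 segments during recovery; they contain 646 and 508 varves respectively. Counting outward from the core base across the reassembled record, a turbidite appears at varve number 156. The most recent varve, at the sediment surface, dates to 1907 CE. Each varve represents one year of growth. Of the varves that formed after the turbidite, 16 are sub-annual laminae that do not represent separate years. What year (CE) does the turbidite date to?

Total varves = 646 + 508 = 1154.
Between varve 156 and the sediment surface there are 1154 − 156 = 998 varves.
998 − 16 false = 982 true varves after the turbidite.
Counting back 982 years from 1907 CE places the turbidite in 1907 − 982 = 925 CE.

925 CE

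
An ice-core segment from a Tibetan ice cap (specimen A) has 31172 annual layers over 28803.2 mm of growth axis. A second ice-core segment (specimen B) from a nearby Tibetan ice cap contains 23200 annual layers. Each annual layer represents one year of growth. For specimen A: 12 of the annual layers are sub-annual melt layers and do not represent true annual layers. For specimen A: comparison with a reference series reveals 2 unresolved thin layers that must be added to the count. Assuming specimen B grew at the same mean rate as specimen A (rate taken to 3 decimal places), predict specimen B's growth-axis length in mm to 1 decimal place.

21436.8 mm

Specimen A: after corrections the count is 31172 − 12 + 2 = 31162 annual layers.
A: Mean rate = 28803.2 mm / 31162 years ≈ 0.924 mm per year.
For B, 0.924 mm/year × 23200 years = 21436.8 mm.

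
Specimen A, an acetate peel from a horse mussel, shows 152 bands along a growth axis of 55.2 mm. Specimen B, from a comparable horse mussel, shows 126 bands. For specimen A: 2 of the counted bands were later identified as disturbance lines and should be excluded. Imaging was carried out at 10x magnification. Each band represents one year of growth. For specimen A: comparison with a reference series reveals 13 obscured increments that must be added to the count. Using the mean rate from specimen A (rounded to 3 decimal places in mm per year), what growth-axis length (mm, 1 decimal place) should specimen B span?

Specimen A: adjusted count: 152 − 2 + 13 = 163 bands.
A: Extension rate ≈ 55.2 / 163 = 0.339 mm/yr.
For B, 0.339 mm/year × 126 years = 42.7 mm.

42.7 mm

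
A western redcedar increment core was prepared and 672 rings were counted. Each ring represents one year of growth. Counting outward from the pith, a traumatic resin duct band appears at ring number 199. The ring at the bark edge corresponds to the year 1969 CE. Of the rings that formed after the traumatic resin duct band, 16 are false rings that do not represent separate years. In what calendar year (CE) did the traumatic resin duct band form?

1512 CE

672 − 199 = 473 rings lie beyond the traumatic resin duct band toward the bark edge.
Removing the 16 false rings leaves 473 − 16 = 457 true rings beyond the traumatic resin duct band.
The ring at the bark edge is 1969 CE, so the traumatic resin duct band dates to 1969 − 457 = 1512 CE.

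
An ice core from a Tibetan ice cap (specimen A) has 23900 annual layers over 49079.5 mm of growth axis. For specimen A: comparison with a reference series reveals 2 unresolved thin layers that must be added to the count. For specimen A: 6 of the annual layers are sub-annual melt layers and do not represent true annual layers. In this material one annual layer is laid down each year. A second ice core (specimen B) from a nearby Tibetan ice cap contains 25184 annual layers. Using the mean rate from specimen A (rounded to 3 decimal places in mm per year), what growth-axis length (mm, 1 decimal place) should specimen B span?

Specimen A: true annual layer count = 23900 − 6 + 2 = 23896.
A: Extension rate ≈ 49079.5 / 23896 = 2.054 mm per year.
B's length ≈ 2.054 × 25184 = 51727.9 mm.

51727.9 mm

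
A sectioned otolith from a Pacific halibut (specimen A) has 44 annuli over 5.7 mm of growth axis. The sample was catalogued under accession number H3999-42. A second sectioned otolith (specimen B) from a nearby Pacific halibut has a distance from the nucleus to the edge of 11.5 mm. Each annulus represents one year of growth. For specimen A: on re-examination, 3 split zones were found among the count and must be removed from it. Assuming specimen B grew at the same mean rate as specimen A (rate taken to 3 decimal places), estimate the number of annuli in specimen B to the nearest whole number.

Specimen A: after corrections the count is 44 − 3 = 41 annuli.
A: Mean rate = 5.7 mm / 41 years ≈ 0.139 mm/year.
B spans 11.5 / 0.139 = 82.73 years ≈ 83 annuli.

83 annuli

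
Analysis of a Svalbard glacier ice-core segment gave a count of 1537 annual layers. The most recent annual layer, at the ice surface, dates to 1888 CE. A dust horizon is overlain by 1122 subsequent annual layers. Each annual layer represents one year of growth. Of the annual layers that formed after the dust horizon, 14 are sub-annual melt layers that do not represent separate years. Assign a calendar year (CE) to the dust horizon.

There are 1122 annual layers younger than the dust horizon.
Removing the 14 false annual layers leaves 1122 − 14 = 1108 true annual layers beyond the dust horizon.
Counting back 1108 years from 1888 CE places the dust horizon in 1888 − 1108 = 780 CE.

780 CE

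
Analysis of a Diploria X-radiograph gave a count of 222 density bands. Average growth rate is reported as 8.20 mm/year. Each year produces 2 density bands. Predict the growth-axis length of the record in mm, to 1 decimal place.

222 density bands at 2 per year is 222 / 2 = 111 years.
Length ≈ 8.20 × 111 = 910.2 mm.

910.2 mm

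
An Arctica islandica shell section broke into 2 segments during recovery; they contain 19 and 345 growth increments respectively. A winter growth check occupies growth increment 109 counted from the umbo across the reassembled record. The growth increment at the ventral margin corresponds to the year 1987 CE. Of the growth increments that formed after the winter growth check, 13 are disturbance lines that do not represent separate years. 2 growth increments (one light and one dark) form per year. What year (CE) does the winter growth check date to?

Total growth increments = 19 + 345 = 364.
364 − 109 = 255 growth increments lie beyond the winter growth check toward the ventral margin.
255 − 13 false = 242 true growth increments after the winter growth check.
With 2 growth increments per year, 242 / 2 = 121 years.
The growth increment at the ventral margin is 1987 CE, so the winter growth check dates to 1987 − 121 = 1866 CE.

1866 CE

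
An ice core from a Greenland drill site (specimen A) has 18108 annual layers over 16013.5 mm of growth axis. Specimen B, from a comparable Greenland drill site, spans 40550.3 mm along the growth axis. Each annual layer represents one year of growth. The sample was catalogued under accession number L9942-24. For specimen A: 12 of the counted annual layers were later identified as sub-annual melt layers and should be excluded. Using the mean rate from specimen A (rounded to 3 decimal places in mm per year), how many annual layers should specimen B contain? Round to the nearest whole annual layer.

Specimen A: after corrections the count is 18108 − 12 = 18096 annual layers.
A: 16013.5 mm over 18096 years gives 16013.5 / 18096 ≈ 0.885 mm per year.
For B, 40550.3 / 0.885 = 45819.55 years ≈ 45820 annual layers.

45820 annual layers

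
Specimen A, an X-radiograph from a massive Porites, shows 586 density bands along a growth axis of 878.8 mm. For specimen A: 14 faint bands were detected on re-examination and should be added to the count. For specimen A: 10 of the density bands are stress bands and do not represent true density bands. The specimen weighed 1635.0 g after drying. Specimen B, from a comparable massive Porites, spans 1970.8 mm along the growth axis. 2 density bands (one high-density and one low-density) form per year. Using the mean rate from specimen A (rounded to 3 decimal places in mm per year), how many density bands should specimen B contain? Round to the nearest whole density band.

Specimen A: adjusted count: 586 − 10 + 14 = 590 density bands.
Specimen A: 590 density bands at 2 per year is 590 / 2 = 295 years.
A: 878.8 mm over 295 years gives 878.8 / 295 ≈ 2.979 mm/year.
B spans 1970.8 / 2.979 = 661.56 years; at 2 density bands per year that is 661.56 × 2 ≈ 1323 density bands.

1323 density bands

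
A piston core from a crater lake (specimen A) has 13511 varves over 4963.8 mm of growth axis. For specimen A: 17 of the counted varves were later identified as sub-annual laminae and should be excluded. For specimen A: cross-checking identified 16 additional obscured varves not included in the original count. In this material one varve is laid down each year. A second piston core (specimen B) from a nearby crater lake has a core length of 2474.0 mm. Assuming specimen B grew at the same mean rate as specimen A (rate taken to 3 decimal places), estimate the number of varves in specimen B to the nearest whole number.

6741 varves

Specimen A: correcting the raw count gives 13511 − 17 + 16 = 13510 true varves.
A: 4963.8 mm over 13510 years gives 4963.8 / 13510 ≈ 0.367 mm/yr.
B spans 2474.0 / 0.367 = 6741.14 years ≈ 6741 varves.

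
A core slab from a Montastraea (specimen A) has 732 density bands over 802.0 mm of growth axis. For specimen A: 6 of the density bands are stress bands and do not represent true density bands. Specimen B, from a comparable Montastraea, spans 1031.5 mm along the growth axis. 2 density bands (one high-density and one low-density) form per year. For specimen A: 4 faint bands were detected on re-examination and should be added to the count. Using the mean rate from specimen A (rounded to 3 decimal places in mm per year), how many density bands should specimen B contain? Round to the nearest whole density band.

Specimen A: correcting the raw count gives 732 − 6 + 4 = 730 true density bands.
Specimen A: with 2 density bands per year, 730 / 2 = 365 years.
A: Extension rate ≈ 802.0 / 365 = 2.197 mm/year.
Specimen B: 1031.5 mm / 2.197 mm per year = 469.50 years; at 2 density bands per year that is 469.50 × 2 ≈ 939 density bands.

939 density bands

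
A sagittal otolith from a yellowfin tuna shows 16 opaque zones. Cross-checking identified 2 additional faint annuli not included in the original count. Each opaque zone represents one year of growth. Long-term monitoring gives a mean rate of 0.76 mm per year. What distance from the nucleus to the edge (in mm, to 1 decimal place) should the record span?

13.7 mm

Adjusted count: 16 + 2 = 18 opaque zones.
Length ≈ 0.76 × 18 = 13.7 mm.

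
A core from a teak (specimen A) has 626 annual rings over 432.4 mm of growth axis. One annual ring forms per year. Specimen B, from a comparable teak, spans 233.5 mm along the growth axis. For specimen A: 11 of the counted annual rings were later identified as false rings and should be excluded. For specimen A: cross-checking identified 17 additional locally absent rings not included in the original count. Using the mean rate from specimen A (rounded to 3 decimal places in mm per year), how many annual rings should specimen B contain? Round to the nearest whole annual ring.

Specimen A: adjusted count: 626 − 11 + 17 = 632 annual rings.
A: Extension rate ≈ 432.4 / 632 = 0.684 mm/yr.
B spans 233.5 / 0.684 = 341.37 years ≈ 341 annual rings.

341 annual rings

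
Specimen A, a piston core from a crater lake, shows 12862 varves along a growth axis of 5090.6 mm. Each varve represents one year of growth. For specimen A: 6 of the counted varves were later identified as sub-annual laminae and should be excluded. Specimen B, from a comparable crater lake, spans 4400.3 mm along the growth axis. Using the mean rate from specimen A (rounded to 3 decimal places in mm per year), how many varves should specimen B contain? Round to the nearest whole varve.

11112 varves

Specimen A: true varve count = 12862 − 6 = 12856.
A: 5090.6 mm over 12856 years gives 5090.6 / 12856 ≈ 0.396 mm/yr.
B spans 4400.3 / 0.396 = 11111.87 years ≈ 11112 varves.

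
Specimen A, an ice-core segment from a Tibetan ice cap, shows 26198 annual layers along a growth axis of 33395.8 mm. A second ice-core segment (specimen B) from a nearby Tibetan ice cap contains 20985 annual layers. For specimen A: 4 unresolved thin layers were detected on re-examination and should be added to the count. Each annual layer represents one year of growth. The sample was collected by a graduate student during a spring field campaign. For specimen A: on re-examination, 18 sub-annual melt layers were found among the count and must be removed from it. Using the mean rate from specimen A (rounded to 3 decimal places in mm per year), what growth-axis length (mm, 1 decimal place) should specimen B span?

26755.9 mm

Specimen A: correcting the raw count gives 26198 − 18 + 4 = 26184 true annual layers.
A: 33395.8 mm over 26184 years gives 33395.8 / 26184 ≈ 1.275 mm per year.
Length of B = 1.275 × 20985 = 26755.9 mm.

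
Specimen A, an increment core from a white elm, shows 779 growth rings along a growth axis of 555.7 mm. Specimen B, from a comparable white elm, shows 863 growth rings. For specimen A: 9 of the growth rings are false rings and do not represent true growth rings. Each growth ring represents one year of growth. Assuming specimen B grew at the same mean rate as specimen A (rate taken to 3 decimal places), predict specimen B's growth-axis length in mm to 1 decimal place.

Specimen A: adjusted count: 779 − 9 = 770 growth rings.
A: Mean rate = 555.7 mm / 770 years ≈ 0.722 mm/year.
B's length ≈ 0.722 × 863 = 623.1 mm.

623.1 mm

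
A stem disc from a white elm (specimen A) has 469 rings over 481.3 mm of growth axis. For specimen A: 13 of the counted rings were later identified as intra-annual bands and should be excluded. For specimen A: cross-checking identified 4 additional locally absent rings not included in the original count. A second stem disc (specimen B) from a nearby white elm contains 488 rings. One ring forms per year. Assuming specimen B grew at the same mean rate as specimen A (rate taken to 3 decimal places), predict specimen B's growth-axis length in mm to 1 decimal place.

510.4 mm

Specimen A: after corrections the count is 469 − 13 + 4 = 460 rings.
A: Extension rate ≈ 481.3 / 460 = 1.046 mm per year.
For B, 1.046 mm/year × 488 years = 510.4 mm.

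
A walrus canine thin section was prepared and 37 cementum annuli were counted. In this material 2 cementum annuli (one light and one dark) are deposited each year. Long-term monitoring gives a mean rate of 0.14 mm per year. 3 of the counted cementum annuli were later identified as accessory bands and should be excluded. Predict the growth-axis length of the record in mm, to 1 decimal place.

2.4 mm

Correcting the raw count gives 37 − 3 = 34 true cementum annuli.
34 cementum annuli at 2 per year is 34 / 2 = 17 years.
17 years at 0.14 mm/year gives 0.14 × 17 = 2.4 mm.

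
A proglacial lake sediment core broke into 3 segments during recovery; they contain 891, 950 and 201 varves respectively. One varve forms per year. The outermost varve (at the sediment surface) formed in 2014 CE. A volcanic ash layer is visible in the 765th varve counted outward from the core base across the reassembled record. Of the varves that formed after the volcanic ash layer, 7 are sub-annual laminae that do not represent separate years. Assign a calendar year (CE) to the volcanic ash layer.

Total varves = 891 + 950 + 201 = 2042.
The volcanic ash layer sits at varve 765 from the core base, so 2042 − 765 = 1277 varves formed after it.
1277 − 7 false = 1270 true varves after the volcanic ash layer.
The varve at the sediment surface is 2014 CE, so the volcanic ash layer dates to 2014 − 1270 = 744 CE.

744 CE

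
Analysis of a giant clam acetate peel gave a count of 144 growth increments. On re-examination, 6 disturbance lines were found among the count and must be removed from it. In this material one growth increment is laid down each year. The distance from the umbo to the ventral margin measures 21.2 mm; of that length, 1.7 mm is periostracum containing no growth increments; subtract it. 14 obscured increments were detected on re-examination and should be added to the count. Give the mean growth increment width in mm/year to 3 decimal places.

True growth increment count = 144 − 6 + 14 = 152.
The growth record spans 21.2 − 1.7 = 19.5 mm.
19.5 mm over 152 years gives 19.5 / 152 ≈ 0.128 mm/year.

0.128 mm/year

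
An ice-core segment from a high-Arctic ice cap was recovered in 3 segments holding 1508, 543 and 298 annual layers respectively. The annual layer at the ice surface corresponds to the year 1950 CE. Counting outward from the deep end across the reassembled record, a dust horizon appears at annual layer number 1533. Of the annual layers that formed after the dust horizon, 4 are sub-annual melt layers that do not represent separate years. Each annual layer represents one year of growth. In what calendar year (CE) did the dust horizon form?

1138 CE

Total annual layers = 1508 + 543 + 298 = 2349.
2349 − 1533 = 816 annual layers lie beyond the dust horizon toward the ice surface.
Removing the 4 false annual layers leaves 816 − 4 = 812 true annual layers beyond the dust horizon.
The annual layer at the ice surface is 1950 CE, so the dust horizon dates to 1950 − 812 = 1138 CE.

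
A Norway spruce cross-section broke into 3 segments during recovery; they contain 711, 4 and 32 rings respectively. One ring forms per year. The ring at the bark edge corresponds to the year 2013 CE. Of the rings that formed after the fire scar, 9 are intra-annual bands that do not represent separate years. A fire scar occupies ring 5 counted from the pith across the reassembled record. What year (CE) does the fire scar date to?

Total rings = 711 + 4 + 32 = 747.
747 − 5 = 742 rings lie beyond the fire scar toward the bark edge.
742 − 9 false = 733 true rings after the fire scar.
2013 − 733 = 1280 CE.

1280 CE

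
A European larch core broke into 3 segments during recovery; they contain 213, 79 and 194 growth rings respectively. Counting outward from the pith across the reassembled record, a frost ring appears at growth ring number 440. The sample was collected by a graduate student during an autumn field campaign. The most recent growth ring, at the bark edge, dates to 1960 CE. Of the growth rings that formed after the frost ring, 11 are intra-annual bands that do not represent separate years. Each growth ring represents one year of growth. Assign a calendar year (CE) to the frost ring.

Total growth rings = 213 + 79 + 194 = 486.
The frost ring sits at growth ring 440 from the pith, so 486 − 440 = 46 growth rings formed after it.
Removing the 11 false growth rings leaves 46 − 11 = 35 true growth rings beyond the frost ring.
1960 − 35 = 1925 CE.

1925 CE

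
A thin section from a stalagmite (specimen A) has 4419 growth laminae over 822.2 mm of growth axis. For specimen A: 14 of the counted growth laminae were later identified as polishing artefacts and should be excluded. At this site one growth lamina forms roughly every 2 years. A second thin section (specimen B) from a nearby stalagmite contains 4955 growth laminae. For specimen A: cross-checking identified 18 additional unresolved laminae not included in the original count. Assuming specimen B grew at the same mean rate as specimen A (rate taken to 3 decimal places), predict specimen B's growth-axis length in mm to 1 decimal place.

Specimen A: true growth lamina count = 4419 − 14 + 18 = 4423.
Specimen A: multiplying by 2 years per growth lamina: 4423 × 2 = 8846 years.
A: Extension rate ≈ 822.2 / 8846 = 0.093 mm/year.
Specimen B: multiplying by 2 years per growth lamina: 4955 × 2 = 9910 years. For B, 0.093 mm/year × 9910 years = 921.6 mm.

921.6 mm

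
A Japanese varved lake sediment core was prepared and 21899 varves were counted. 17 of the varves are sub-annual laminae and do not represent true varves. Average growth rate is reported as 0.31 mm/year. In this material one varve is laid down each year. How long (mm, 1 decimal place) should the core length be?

True varve count = 21899 − 17 = 21882.
Predicted length = 0.31 mm/year × 21882 years = 6783.4 mm.

6783.4 mm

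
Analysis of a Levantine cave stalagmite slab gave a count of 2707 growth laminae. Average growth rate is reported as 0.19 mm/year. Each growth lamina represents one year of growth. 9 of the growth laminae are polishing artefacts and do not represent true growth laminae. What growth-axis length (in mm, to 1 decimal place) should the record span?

Correcting the raw count gives 2707 − 9 = 2698 true growth laminae.
Length ≈ 0.19 × 2698 = 512.6 mm.

512.6 mm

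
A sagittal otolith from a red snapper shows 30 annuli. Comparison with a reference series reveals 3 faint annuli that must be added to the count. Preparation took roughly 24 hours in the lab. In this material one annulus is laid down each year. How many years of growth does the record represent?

33 yr

Correcting the raw count gives 30 + 3 = 33 true annuli.
At one annulus per year, that is 33 years.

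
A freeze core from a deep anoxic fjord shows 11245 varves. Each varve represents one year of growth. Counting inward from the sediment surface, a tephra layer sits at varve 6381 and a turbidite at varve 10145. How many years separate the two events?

3764 yr

10145 − 6381 = 3764 varves lie between the two events.
At one varve per year, 3764 years elapsed between them.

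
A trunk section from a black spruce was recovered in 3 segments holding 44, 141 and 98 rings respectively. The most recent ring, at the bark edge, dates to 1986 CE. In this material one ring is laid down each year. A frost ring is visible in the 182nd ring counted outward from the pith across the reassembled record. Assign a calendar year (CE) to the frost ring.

Total rings = 44 + 141 + 98 = 283.
The frost ring sits at ring 182 from the pith, so 283 − 182 = 101 rings formed after it.
The ring at the bark edge is 1986 CE, so the frost ring dates to 1986 − 101 = 1885 CE.

1885 CE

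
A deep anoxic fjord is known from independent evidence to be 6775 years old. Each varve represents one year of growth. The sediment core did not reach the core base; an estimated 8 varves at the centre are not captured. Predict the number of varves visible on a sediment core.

Expected varves over 6775 years: 6775.
Less the 8 uncaptured varves: 6775 − 8 = 6767.

6767 varves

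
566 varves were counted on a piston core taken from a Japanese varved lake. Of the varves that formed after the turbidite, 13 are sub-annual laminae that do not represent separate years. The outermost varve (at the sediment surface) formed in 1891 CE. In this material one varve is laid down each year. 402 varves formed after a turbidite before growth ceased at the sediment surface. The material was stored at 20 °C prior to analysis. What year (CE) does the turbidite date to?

There are 402 varves younger than the turbidite.
Excluding 13 false varves: 402 − 13 = 389.
Counting back 389 years from 1891 CE places the turbidite in 1891 − 389 = 1502 CE.

1502 CE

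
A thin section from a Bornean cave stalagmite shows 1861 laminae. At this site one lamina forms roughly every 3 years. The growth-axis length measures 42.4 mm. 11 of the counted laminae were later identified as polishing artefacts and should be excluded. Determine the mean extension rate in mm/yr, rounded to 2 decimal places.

Adjusted count: 1861 − 11 = 1850 laminae.
1850 laminae at 3 years each span 1850 × 3 = 5550 years.
42.4 mm over 5550 years gives 42.4 / 5550 ≈ 0.01 mm/yr.

0.01 mm/yr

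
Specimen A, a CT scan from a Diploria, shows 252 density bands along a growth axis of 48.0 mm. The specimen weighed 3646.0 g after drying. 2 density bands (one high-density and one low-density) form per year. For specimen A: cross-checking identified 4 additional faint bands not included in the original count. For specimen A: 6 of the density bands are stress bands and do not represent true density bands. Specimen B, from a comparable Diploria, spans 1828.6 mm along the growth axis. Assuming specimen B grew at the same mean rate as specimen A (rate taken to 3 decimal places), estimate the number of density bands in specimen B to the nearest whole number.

9524 density bands

Specimen A: correcting the raw count gives 252 − 6 + 4 = 250 true density bands.
Specimen A: 250 density bands at 2 per year is 250 / 2 = 125 years.
A: Mean rate = 48.0 mm / 125 years ≈ 0.384 mm per year.
Specimen B: 1828.6 mm / 0.384 mm per year = 4761.98 years; at 2 density bands per year that is 4761.98 × 2 ≈ 9524 density bands.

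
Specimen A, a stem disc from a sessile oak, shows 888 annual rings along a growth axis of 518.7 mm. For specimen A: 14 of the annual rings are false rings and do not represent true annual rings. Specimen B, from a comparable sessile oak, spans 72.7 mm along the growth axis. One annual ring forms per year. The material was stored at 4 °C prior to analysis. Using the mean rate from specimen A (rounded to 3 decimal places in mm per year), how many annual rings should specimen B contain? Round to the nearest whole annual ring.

Specimen A: adjusted count: 888 − 14 = 874 annual rings.
A: 518.7 mm over 874 years gives 518.7 / 874 ≈ 0.593 mm/year.
For B, 72.7 / 0.593 = 122.60 years ≈ 123 annual rings.

123 annual rings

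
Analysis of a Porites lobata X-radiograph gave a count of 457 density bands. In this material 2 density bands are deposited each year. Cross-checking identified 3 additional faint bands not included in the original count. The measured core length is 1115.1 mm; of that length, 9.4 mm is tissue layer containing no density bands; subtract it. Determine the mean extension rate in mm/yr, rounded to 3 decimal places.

Adjusted count: 457 + 3 = 460 density bands.
With 2 density bands per year, 460 / 2 = 230 years.
Net length = 1115.1 − 9.4 = 1105.7 mm.
Extension rate ≈ 1105.7 / 230 = 4.807 mm/yr.

4.807 mm/yr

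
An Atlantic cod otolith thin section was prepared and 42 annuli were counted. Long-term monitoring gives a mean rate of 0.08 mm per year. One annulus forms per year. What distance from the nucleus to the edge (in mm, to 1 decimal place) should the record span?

42 years of growth are recorded.
Length ≈ 0.08 × 42 = 3.4 mm.

3.4 mm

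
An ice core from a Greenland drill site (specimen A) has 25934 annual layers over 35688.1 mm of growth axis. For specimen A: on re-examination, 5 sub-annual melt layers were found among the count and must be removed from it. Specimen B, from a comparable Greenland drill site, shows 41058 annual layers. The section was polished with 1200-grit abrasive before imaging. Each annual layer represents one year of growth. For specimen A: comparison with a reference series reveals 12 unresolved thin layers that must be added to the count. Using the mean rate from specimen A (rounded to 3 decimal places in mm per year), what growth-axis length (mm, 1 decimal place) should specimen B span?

Specimen A: after corrections the count is 25934 − 5 + 12 = 25941 annual layers.
A: Extension rate ≈ 35688.1 / 25941 = 1.376 mm per year.
B's length ≈ 1.376 × 41058 = 56495.8 mm.

56495.8 mm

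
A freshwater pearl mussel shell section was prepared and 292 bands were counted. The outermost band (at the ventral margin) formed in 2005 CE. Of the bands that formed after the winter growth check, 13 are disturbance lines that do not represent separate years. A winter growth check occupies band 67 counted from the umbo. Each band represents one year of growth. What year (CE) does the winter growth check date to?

292 − 67 = 225 bands lie beyond the winter growth check toward the ventral margin.
Removing the 13 false bands leaves 225 − 13 = 212 true bands beyond the winter growth check.
The band at the ventral margin is 2005 CE, so the winter growth check dates to 2005 − 212 = 1793 CE.

1793 CE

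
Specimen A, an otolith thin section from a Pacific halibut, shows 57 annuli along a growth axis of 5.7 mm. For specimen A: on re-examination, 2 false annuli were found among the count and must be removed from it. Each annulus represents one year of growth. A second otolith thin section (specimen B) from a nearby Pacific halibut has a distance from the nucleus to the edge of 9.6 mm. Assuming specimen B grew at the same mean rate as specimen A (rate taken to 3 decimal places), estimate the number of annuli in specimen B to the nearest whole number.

Specimen A: correcting the raw count gives 57 − 2 = 55 true annuli.
A: 5.7 mm over 55 years gives 5.7 / 55 ≈ 0.104 mm/year.
Specimen B: 9.6 mm / 0.104 mm per year = 92.31 years ≈ 92 annuli.

92 annuli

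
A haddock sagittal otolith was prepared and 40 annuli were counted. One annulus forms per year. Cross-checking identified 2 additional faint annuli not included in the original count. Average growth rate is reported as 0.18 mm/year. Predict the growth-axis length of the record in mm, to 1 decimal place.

7.6 mm

Correcting the raw count gives 40 + 2 = 42 true annuli.
Predicted length = 0.18 mm/year × 42 years = 7.6 mm.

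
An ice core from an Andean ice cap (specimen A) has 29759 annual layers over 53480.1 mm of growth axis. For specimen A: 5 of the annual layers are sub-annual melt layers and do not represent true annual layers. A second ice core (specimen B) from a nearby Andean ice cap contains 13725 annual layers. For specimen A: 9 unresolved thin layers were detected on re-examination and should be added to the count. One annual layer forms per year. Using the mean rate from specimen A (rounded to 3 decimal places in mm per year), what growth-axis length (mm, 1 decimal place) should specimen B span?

Specimen A: after corrections the count is 29759 − 5 + 9 = 29763 annual layers.
A: Mean rate = 53480.1 mm / 29763 years ≈ 1.797 mm/year.
B's length ≈ 1.797 × 13725 = 24663.8 mm.

24663.8 mm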